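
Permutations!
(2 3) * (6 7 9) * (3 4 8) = (2 4 8 3)(6 7 9) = [0, 1, 4, 2, 8, 5, 7, 9, 3, 6]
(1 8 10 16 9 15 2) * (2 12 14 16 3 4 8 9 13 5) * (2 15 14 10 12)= [0, 9, 1, 4, 8, 15, 6, 7, 12, 14, 3, 11, 10, 5, 16, 2, 13]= (1 9 14 16 13 5 15 2)(3 4 8 12 10)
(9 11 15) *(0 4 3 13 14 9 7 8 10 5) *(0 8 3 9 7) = (0 4 9 11 15)(3 13 14 7)(5 8 10) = [4, 1, 2, 13, 9, 8, 6, 3, 10, 11, 5, 15, 12, 14, 7, 0]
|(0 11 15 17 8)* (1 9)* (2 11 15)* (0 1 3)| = 14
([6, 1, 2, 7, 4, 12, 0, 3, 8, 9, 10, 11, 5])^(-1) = (0 6)(3 7)(5 12)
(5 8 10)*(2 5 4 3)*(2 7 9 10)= [0, 1, 5, 7, 3, 8, 6, 9, 2, 10, 4]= (2 5 8)(3 7 9 10 4)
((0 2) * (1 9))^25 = (0 2)(1 9) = ((0 2)(1 9))^25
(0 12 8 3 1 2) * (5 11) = [12, 2, 0, 1, 4, 11, 6, 7, 3, 9, 10, 5, 8] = (0 12 8 3 1 2)(5 11)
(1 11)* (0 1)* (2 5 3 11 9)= (0 1 9 2 5 3 11)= [1, 9, 5, 11, 4, 3, 6, 7, 8, 2, 10, 0]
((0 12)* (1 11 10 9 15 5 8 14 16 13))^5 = (0 12)(1 5)(8 11)(9 16)(10 14)(13 15)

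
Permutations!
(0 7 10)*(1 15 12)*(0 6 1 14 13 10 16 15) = (0 7 16 15 12 14 13 10 6 1) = [7, 0, 2, 3, 4, 5, 1, 16, 8, 9, 6, 11, 14, 10, 13, 12, 15]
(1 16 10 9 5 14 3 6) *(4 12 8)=(1 16 10 9 5 14 3 6)(4 12 8)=[0, 16, 2, 6, 12, 14, 1, 7, 4, 5, 9, 11, 8, 13, 3, 15, 10]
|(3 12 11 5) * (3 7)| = |(3 12 11 5 7)| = 5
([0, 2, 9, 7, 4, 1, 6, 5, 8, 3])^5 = (1 5 7 3 9 2)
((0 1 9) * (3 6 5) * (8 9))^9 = (0 1 8 9)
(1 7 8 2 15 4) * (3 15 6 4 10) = (1 7 8 2 6 4)(3 15 10) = [0, 7, 6, 15, 1, 5, 4, 8, 2, 9, 3, 11, 12, 13, 14, 10]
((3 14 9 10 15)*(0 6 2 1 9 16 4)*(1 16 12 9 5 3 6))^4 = (0 14 15 4 3 10 16 5 9 2 1 12 6)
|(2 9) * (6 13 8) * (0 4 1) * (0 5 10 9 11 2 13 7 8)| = |(0 4 1 5 10 9 13)(2 11)(6 7 8)| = 42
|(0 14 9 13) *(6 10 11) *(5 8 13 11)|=|(0 14 9 11 6 10 5 8 13)|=9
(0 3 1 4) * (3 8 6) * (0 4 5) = (0 8 6 3 1 5) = [8, 5, 2, 1, 4, 0, 3, 7, 6]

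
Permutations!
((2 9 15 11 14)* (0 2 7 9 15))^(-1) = ((0 2 15 11 14 7 9))^(-1) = (0 9 7 14 11 15 2)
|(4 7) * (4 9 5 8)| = 5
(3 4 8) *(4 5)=(3 5 4 8)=[0, 1, 2, 5, 8, 4, 6, 7, 3]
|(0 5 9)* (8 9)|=|(0 5 8 9)|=4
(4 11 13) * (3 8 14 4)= (3 8 14 4 11 13)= [0, 1, 2, 8, 11, 5, 6, 7, 14, 9, 10, 13, 12, 3, 4]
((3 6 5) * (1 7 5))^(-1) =((1 7 5 3 6))^(-1) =(1 6 3 5 7)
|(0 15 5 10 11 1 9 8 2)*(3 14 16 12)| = |(0 15 5 10 11 1 9 8 2)(3 14 16 12)| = 36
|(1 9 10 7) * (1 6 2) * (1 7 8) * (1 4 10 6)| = |(1 9 6 2 7)(4 10 8)| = 15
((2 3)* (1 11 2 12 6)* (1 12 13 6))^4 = (1 13 11 6 2 12 3)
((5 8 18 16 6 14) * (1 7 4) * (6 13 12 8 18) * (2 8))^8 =(1 4 7)(2 12 13 16 18 5 14 6 8)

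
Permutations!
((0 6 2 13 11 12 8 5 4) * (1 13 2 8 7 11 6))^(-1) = ((0 1 13 6 8 5 4)(7 11 12))^(-1) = (0 4 5 8 6 13 1)(7 12 11)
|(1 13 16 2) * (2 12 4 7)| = 7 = |(1 13 16 12 4 7 2)|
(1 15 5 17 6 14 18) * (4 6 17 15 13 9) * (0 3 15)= [3, 13, 2, 15, 6, 0, 14, 7, 8, 4, 10, 11, 12, 9, 18, 5, 16, 17, 1]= (0 3 15 5)(1 13 9 4 6 14 18)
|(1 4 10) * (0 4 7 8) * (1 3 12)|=8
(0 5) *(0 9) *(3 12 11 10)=[5, 1, 2, 12, 4, 9, 6, 7, 8, 0, 3, 10, 11]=(0 5 9)(3 12 11 10)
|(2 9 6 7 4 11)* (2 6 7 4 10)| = |(2 9 7 10)(4 11 6)| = 12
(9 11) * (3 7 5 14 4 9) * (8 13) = (3 7 5 14 4 9 11)(8 13) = [0, 1, 2, 7, 9, 14, 6, 5, 13, 11, 10, 3, 12, 8, 4]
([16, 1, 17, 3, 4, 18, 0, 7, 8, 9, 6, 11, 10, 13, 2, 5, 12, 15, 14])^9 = [6, 1, 5, 3, 4, 2, 10, 7, 8, 9, 12, 11, 16, 13, 15, 14, 0, 18, 17]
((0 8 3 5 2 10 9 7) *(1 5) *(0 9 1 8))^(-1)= (1 10 2 5)(3 8)(7 9)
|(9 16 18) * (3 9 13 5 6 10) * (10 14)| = |(3 9 16 18 13 5 6 14 10)| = 9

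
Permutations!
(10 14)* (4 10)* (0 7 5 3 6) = (0 7 5 3 6)(4 10 14) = [7, 1, 2, 6, 10, 3, 0, 5, 8, 9, 14, 11, 12, 13, 4]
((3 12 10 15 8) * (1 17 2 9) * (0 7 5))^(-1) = ((0 7 5)(1 17 2 9)(3 12 10 15 8))^(-1) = (0 5 7)(1 9 2 17)(3 8 15 10 12)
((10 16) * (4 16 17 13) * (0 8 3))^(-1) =((0 8 3)(4 16 10 17 13))^(-1) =(0 3 8)(4 13 17 10 16)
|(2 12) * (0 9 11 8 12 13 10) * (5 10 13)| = |(13)(0 9 11 8 12 2 5 10)| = 8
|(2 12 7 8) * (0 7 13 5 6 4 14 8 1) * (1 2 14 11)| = 10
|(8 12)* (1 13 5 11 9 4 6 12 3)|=10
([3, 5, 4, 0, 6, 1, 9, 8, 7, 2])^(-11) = (0 3)(1 5)(2 4 6 9)(7 8)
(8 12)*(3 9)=(3 9)(8 12)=[0, 1, 2, 9, 4, 5, 6, 7, 12, 3, 10, 11, 8]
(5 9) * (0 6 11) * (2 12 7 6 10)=[10, 1, 12, 3, 4, 9, 11, 6, 8, 5, 2, 0, 7]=(0 10 2 12 7 6 11)(5 9)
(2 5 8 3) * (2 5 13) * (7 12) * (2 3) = (2 13 3 5 8)(7 12) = [0, 1, 13, 5, 4, 8, 6, 12, 2, 9, 10, 11, 7, 3]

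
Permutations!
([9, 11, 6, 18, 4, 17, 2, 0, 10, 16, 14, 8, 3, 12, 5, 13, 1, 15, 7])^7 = [14, 15, 6, 11, 4, 7, 2, 10, 12, 5, 3, 13, 1, 16, 18, 9, 17, 0, 8]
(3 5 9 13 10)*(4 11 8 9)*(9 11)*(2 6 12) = (2 6 12)(3 5 4 9 13 10)(8 11) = [0, 1, 6, 5, 9, 4, 12, 7, 11, 13, 3, 8, 2, 10]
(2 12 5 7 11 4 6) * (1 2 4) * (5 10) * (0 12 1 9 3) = [12, 2, 1, 0, 6, 7, 4, 11, 8, 3, 5, 9, 10] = (0 12 10 5 7 11 9 3)(1 2)(4 6)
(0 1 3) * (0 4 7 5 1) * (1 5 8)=(1 3 4 7 8)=[0, 3, 2, 4, 7, 5, 6, 8, 1]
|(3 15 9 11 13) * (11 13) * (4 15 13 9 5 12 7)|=|(3 13)(4 15 5 12 7)|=10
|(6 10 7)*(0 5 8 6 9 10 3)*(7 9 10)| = |(0 5 8 6 3)(7 10 9)| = 15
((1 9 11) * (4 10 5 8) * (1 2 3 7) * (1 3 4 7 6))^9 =(1 3 8 10 2 9 6 7 5 4 11) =((1 9 11 2 4 10 5 8 7 3 6))^9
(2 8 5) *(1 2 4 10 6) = [0, 2, 8, 3, 10, 4, 1, 7, 5, 9, 6] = (1 2 8 5 4 10 6)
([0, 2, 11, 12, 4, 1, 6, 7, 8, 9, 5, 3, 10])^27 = (1 5 10 12 3 11 2)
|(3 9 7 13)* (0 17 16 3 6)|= 8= |(0 17 16 3 9 7 13 6)|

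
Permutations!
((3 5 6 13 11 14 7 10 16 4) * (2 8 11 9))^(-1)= (2 9 13 6 5 3 4 16 10 7 14 11 8)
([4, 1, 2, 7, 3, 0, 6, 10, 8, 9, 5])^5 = (0 5 10 7 3 4)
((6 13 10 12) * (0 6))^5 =(13)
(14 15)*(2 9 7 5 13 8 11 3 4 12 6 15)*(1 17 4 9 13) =(1 17 4 12 6 15 14 2 13 8 11 3 9 7 5) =[0, 17, 13, 9, 12, 1, 15, 5, 11, 7, 10, 3, 6, 8, 2, 14, 16, 4]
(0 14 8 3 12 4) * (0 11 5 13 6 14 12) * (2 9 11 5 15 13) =(0 12 4 5 2 9 11 15 13 6 14 8 3) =[12, 1, 9, 0, 5, 2, 14, 7, 3, 11, 10, 15, 4, 6, 8, 13]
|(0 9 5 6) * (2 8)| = |(0 9 5 6)(2 8)| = 4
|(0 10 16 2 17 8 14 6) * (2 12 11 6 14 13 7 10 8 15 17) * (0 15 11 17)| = 11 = |(0 8 13 7 10 16 12 17 11 6 15)|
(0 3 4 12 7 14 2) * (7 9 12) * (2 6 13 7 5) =[3, 1, 0, 4, 5, 2, 13, 14, 8, 12, 10, 11, 9, 7, 6] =(0 3 4 5 2)(6 13 7 14)(9 12)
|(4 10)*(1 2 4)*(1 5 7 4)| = 4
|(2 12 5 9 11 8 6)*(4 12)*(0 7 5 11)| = 12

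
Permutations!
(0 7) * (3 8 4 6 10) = (0 7)(3 8 4 6 10) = [7, 1, 2, 8, 6, 5, 10, 0, 4, 9, 3]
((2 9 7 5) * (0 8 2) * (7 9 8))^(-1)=((9)(0 7 5)(2 8))^(-1)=(9)(0 5 7)(2 8)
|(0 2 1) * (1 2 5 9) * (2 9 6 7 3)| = 8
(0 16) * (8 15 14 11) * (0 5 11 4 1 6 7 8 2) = (0 16 5 11 2)(1 6 7 8 15 14 4) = [16, 6, 0, 3, 1, 11, 7, 8, 15, 9, 10, 2, 12, 13, 4, 14, 5]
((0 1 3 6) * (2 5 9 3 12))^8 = ((0 1 12 2 5 9 3 6))^8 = (12)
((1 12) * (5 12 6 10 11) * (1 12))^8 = ((12)(1 6 10 11 5))^8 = (12)(1 11 6 5 10)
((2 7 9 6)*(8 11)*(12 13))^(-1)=(2 6 9 7)(8 11)(12 13)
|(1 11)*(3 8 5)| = 6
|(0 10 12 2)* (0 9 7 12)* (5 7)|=10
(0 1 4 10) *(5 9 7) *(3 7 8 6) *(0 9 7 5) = (0 1 4 10 9 8 6 3 5 7) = [1, 4, 2, 5, 10, 7, 3, 0, 6, 8, 9]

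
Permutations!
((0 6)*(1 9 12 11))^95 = (0 6)(1 11 12 9)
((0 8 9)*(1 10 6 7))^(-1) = (0 9 8)(1 7 6 10)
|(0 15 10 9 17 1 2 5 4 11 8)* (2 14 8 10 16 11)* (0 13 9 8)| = |(0 15 16 11 10 8 13 9 17 1 14)(2 5 4)| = 33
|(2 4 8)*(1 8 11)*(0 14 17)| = 15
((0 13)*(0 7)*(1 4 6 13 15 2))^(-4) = ((0 15 2 1 4 6 13 7))^(-4) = (0 4)(1 7)(2 13)(6 15)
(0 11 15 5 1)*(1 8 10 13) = (0 11 15 5 8 10 13 1) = [11, 0, 2, 3, 4, 8, 6, 7, 10, 9, 13, 15, 12, 1, 14, 5]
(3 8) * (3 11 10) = (3 8 11 10) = [0, 1, 2, 8, 4, 5, 6, 7, 11, 9, 3, 10]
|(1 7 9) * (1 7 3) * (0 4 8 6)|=4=|(0 4 8 6)(1 3)(7 9)|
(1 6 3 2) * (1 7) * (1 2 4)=[0, 6, 7, 4, 1, 5, 3, 2]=(1 6 3 4)(2 7)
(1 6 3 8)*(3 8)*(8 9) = (1 6 9 8) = [0, 6, 2, 3, 4, 5, 9, 7, 1, 8]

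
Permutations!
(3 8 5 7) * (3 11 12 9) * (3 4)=(3 8 5 7 11 12 9 4)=[0, 1, 2, 8, 3, 7, 6, 11, 5, 4, 10, 12, 9]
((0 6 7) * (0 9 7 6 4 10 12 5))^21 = (0 4 10 12 5)(7 9)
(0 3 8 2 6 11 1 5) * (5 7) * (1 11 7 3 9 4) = (11)(0 9 4 1 3 8 2 6 7 5) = [9, 3, 6, 8, 1, 0, 7, 5, 2, 4, 10, 11]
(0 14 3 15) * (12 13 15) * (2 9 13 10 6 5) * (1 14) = (0 1 14 3 12 10 6 5 2 9 13 15) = [1, 14, 9, 12, 4, 2, 5, 7, 8, 13, 6, 11, 10, 15, 3, 0]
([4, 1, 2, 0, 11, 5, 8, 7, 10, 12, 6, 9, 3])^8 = [11, 1, 2, 4, 9, 5, 10, 7, 6, 3, 8, 12, 0]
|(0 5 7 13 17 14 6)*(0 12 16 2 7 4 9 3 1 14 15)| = |(0 5 4 9 3 1 14 6 12 16 2 7 13 17 15)| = 15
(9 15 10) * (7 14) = (7 14)(9 15 10) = [0, 1, 2, 3, 4, 5, 6, 14, 8, 15, 9, 11, 12, 13, 7, 10]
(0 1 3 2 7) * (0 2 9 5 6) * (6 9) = (0 1 3 6)(2 7)(5 9) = [1, 3, 7, 6, 4, 9, 0, 2, 8, 5]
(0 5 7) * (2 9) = (0 5 7)(2 9) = [5, 1, 9, 3, 4, 7, 6, 0, 8, 2]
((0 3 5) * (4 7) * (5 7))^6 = (0 3 7 4 5) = ((0 3 7 4 5))^6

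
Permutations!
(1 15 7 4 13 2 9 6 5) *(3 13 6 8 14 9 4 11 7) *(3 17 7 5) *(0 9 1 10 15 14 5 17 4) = [9, 14, 0, 13, 6, 10, 3, 11, 5, 8, 15, 17, 12, 2, 1, 4, 16, 7] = (0 9 8 5 10 15 4 6 3 13 2)(1 14)(7 11 17)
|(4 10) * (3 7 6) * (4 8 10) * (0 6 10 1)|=|(0 6 3 7 10 8 1)|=7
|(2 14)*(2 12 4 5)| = |(2 14 12 4 5)| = 5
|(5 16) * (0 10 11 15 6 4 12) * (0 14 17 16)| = 11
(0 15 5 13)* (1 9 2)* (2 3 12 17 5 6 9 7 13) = (0 15 6 9 3 12 17 5 2 1 7 13) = [15, 7, 1, 12, 4, 2, 9, 13, 8, 3, 10, 11, 17, 0, 14, 6, 16, 5]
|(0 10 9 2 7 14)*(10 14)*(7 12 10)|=4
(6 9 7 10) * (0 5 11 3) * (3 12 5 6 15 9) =[6, 1, 2, 0, 4, 11, 3, 10, 8, 7, 15, 12, 5, 13, 14, 9] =(0 6 3)(5 11 12)(7 10 15 9)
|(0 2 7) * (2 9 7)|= 3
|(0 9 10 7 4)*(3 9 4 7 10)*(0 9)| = 4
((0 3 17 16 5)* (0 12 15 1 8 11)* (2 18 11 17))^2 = ((0 3 2 18 11)(1 8 17 16 5 12 15))^2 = (0 2 11 3 18)(1 17 5 15 8 16 12)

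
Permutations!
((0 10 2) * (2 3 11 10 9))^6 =(11)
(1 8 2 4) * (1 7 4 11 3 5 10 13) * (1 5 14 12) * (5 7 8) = (1 5 10 13 7 4 8 2 11 3 14 12) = [0, 5, 11, 14, 8, 10, 6, 4, 2, 9, 13, 3, 1, 7, 12]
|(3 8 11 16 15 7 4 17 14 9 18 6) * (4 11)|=|(3 8 4 17 14 9 18 6)(7 11 16 15)|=8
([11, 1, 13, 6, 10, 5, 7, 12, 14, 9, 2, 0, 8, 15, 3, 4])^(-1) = [11, 1, 10, 14, 15, 5, 3, 6, 12, 9, 4, 0, 7, 2, 8, 13]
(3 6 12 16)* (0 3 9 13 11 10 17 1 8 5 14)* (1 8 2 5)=(0 3 6 12 16 9 13 11 10 17 8 1 2 5 14)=[3, 2, 5, 6, 4, 14, 12, 7, 1, 13, 17, 10, 16, 11, 0, 15, 9, 8]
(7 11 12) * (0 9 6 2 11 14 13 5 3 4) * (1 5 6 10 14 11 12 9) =[1, 5, 12, 4, 0, 3, 2, 11, 8, 10, 14, 9, 7, 6, 13] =(0 1 5 3 4)(2 12 7 11 9 10 14 13 6)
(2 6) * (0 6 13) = (0 6 2 13) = [6, 1, 13, 3, 4, 5, 2, 7, 8, 9, 10, 11, 12, 0]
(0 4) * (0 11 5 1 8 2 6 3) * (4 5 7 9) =[5, 8, 6, 0, 11, 1, 3, 9, 2, 4, 10, 7] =(0 5 1 8 2 6 3)(4 11 7 9)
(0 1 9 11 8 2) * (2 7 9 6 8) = (0 1 6 8 7 9 11 2) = [1, 6, 0, 3, 4, 5, 8, 9, 7, 11, 10, 2]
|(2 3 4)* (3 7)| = |(2 7 3 4)| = 4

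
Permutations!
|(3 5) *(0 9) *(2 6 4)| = |(0 9)(2 6 4)(3 5)| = 6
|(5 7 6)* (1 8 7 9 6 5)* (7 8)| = |(1 7 5 9 6)| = 5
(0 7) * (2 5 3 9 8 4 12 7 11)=[11, 1, 5, 9, 12, 3, 6, 0, 4, 8, 10, 2, 7]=(0 11 2 5 3 9 8 4 12 7)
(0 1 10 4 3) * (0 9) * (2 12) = (0 1 10 4 3 9)(2 12) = [1, 10, 12, 9, 3, 5, 6, 7, 8, 0, 4, 11, 2]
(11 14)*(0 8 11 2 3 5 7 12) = (0 8 11 14 2 3 5 7 12) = [8, 1, 3, 5, 4, 7, 6, 12, 11, 9, 10, 14, 0, 13, 2]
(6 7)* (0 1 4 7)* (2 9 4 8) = (0 1 8 2 9 4 7 6) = [1, 8, 9, 3, 7, 5, 0, 6, 2, 4]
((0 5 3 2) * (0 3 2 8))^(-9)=(0 5 2 3 8)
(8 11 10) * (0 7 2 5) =(0 7 2 5)(8 11 10) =[7, 1, 5, 3, 4, 0, 6, 2, 11, 9, 8, 10]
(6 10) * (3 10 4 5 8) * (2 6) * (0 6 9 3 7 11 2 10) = [6, 1, 9, 0, 5, 8, 4, 11, 7, 3, 10, 2] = (0 6 4 5 8 7 11 2 9 3)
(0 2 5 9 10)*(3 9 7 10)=(0 2 5 7 10)(3 9)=[2, 1, 5, 9, 4, 7, 6, 10, 8, 3, 0]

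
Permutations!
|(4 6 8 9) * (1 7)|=4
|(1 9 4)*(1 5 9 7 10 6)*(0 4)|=4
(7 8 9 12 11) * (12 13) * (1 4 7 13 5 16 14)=[0, 4, 2, 3, 7, 16, 6, 8, 9, 5, 10, 13, 11, 12, 1, 15, 14]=(1 4 7 8 9 5 16 14)(11 13 12)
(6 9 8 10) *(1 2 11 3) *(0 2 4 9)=(0 2 11 3 1 4 9 8 10 6)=[2, 4, 11, 1, 9, 5, 0, 7, 10, 8, 6, 3]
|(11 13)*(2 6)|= 2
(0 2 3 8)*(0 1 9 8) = (0 2 3)(1 9 8) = [2, 9, 3, 0, 4, 5, 6, 7, 1, 8]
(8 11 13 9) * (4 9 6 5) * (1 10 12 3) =[0, 10, 2, 1, 9, 4, 5, 7, 11, 8, 12, 13, 3, 6] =(1 10 12 3)(4 9 8 11 13 6 5)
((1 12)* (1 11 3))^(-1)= ((1 12 11 3))^(-1)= (1 3 11 12)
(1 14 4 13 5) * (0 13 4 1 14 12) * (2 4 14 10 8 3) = (0 13 5 10 8 3 2 4 14 1 12) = [13, 12, 4, 2, 14, 10, 6, 7, 3, 9, 8, 11, 0, 5, 1]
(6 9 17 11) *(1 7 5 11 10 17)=(1 7 5 11 6 9)(10 17)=[0, 7, 2, 3, 4, 11, 9, 5, 8, 1, 17, 6, 12, 13, 14, 15, 16, 10]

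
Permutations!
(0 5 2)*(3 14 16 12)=(0 5 2)(3 14 16 12)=[5, 1, 0, 14, 4, 2, 6, 7, 8, 9, 10, 11, 3, 13, 16, 15, 12]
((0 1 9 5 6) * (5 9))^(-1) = ((9)(0 1 5 6))^(-1) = (9)(0 6 5 1)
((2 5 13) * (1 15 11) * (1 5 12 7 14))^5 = ((1 15 11 5 13 2 12 7 14))^5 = (1 2 15 12 11 7 5 14 13)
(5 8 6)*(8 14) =(5 14 8 6) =[0, 1, 2, 3, 4, 14, 5, 7, 6, 9, 10, 11, 12, 13, 8]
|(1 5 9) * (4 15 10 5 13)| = 7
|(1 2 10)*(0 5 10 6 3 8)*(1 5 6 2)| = |(0 6 3 8)(5 10)| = 4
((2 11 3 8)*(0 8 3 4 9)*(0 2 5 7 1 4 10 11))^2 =((0 8 5 7 1 4 9 2)(10 11))^2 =(11)(0 5 1 9)(2 8 7 4)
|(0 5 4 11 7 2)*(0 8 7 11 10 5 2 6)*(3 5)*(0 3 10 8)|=|(11)(0 2)(3 5 4 8 7 6)|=6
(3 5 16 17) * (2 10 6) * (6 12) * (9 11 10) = [0, 1, 9, 5, 4, 16, 2, 7, 8, 11, 12, 10, 6, 13, 14, 15, 17, 3] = (2 9 11 10 12 6)(3 5 16 17)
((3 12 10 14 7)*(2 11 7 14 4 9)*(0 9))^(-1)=(14)(0 4 10 12 3 7 11 2 9)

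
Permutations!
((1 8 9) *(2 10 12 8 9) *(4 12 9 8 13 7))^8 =((1 8 2 10 9)(4 12 13 7))^8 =(13)(1 10 8 9 2)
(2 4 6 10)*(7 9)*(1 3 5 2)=[0, 3, 4, 5, 6, 2, 10, 9, 8, 7, 1]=(1 3 5 2 4 6 10)(7 9)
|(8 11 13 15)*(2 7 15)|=6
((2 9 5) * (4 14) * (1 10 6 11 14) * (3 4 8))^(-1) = (1 4 3 8 14 11 6 10)(2 5 9)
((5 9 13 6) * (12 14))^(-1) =(5 6 13 9)(12 14) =((5 9 13 6)(12 14))^(-1)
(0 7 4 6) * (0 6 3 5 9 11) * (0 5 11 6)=(0 7 4 3 11 5 9 6)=[7, 1, 2, 11, 3, 9, 0, 4, 8, 6, 10, 5]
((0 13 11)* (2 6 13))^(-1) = ((0 2 6 13 11))^(-1) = (0 11 13 6 2)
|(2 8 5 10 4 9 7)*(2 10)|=12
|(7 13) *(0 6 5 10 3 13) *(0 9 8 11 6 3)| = 10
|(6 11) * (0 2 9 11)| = |(0 2 9 11 6)| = 5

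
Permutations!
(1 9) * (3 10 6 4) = (1 9)(3 10 6 4) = [0, 9, 2, 10, 3, 5, 4, 7, 8, 1, 6]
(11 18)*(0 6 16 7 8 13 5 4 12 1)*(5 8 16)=[6, 0, 2, 3, 12, 4, 5, 16, 13, 9, 10, 18, 1, 8, 14, 15, 7, 17, 11]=(0 6 5 4 12 1)(7 16)(8 13)(11 18)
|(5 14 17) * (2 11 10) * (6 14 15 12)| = 6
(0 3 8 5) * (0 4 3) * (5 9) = [0, 1, 2, 8, 3, 4, 6, 7, 9, 5] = (3 8 9 5 4)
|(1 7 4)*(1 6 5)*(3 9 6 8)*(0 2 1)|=|(0 2 1 7 4 8 3 9 6 5)|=10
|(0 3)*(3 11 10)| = |(0 11 10 3)| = 4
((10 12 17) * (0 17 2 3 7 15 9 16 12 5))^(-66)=(0 10)(2 9 3 16 7 12 15)(5 17)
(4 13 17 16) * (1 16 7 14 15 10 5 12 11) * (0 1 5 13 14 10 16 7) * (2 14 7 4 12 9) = (0 1 4 7 10 13 17)(2 14 15 16 12 11 5 9) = [1, 4, 14, 3, 7, 9, 6, 10, 8, 2, 13, 5, 11, 17, 15, 16, 12, 0]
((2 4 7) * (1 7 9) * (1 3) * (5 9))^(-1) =(1 3 9 5 4 2 7)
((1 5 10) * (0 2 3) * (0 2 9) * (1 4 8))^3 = (0 9)(1 4 5 8 10)(2 3)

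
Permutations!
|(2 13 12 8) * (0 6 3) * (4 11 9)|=|(0 6 3)(2 13 12 8)(4 11 9)|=12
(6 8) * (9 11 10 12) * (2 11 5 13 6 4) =(2 11 10 12 9 5 13 6 8 4) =[0, 1, 11, 3, 2, 13, 8, 7, 4, 5, 12, 10, 9, 6]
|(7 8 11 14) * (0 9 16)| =|(0 9 16)(7 8 11 14)| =12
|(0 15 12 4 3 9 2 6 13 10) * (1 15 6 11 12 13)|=|(0 6 1 15 13 10)(2 11 12 4 3 9)|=6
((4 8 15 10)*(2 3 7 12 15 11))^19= ((2 3 7 12 15 10 4 8 11))^19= (2 3 7 12 15 10 4 8 11)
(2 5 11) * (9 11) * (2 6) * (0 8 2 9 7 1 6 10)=(0 8 2 5 7 1 6 9 11 10)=[8, 6, 5, 3, 4, 7, 9, 1, 2, 11, 0, 10]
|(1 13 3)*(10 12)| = |(1 13 3)(10 12)| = 6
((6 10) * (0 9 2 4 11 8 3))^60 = (0 11 9 8 2 3 4)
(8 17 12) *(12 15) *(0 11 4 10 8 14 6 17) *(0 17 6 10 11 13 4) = [13, 1, 2, 3, 11, 5, 6, 7, 17, 9, 8, 0, 14, 4, 10, 12, 16, 15] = (0 13 4 11)(8 17 15 12 14 10)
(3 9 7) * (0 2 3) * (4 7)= (0 2 3 9 4 7)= [2, 1, 3, 9, 7, 5, 6, 0, 8, 4]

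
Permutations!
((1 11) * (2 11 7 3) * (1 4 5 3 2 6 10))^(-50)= (1 4 10 11 6 2 3 7 5)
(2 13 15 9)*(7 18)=(2 13 15 9)(7 18)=[0, 1, 13, 3, 4, 5, 6, 18, 8, 2, 10, 11, 12, 15, 14, 9, 16, 17, 7]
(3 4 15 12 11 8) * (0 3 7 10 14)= (0 3 4 15 12 11 8 7 10 14)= [3, 1, 2, 4, 15, 5, 6, 10, 7, 9, 14, 8, 11, 13, 0, 12]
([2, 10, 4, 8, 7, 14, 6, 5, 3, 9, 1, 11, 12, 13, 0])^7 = [2, 10, 4, 8, 7, 14, 6, 5, 3, 9, 1, 11, 12, 13, 0]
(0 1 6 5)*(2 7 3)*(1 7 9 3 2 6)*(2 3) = (0 7 3 6 5)(2 9) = [7, 1, 9, 6, 4, 0, 5, 3, 8, 2]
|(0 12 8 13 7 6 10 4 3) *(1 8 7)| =|(0 12 7 6 10 4 3)(1 8 13)| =21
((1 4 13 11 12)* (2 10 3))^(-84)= (1 4 13 11 12)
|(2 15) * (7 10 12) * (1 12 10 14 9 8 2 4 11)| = 10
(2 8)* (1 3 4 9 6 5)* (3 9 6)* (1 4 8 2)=(1 9 3 8)(4 6 5)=[0, 9, 2, 8, 6, 4, 5, 7, 1, 3]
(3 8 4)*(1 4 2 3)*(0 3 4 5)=[3, 5, 4, 8, 1, 0, 6, 7, 2]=(0 3 8 2 4 1 5)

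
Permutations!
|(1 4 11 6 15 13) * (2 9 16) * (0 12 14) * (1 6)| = |(0 12 14)(1 4 11)(2 9 16)(6 15 13)| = 3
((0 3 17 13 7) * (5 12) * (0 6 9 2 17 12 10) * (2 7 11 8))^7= (0 12 10 3 5)(2 13 8 17 11)(6 9 7)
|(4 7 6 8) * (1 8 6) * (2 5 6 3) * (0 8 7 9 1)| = |(0 8 4 9 1 7)(2 5 6 3)| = 12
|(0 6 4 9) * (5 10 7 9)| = |(0 6 4 5 10 7 9)| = 7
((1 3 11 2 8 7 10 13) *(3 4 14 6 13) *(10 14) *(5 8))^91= (1 8 10 14 11 13 5 4 7 3 6 2)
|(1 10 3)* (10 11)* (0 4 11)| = |(0 4 11 10 3 1)| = 6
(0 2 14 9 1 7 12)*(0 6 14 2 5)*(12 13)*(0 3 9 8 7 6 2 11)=(0 5 3 9 1 6 14 8 7 13 12 2 11)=[5, 6, 11, 9, 4, 3, 14, 13, 7, 1, 10, 0, 2, 12, 8]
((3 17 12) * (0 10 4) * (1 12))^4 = ((0 10 4)(1 12 3 17))^4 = (17)(0 10 4)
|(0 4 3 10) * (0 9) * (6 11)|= 10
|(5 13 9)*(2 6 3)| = 3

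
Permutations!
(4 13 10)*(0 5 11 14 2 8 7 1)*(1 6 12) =(0 5 11 14 2 8 7 6 12 1)(4 13 10) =[5, 0, 8, 3, 13, 11, 12, 6, 7, 9, 4, 14, 1, 10, 2]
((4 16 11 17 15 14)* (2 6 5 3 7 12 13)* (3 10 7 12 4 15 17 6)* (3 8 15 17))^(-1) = (2 13 12 3 17 14 15 8)(4 7 10 5 6 11 16)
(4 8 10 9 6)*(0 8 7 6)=(0 8 10 9)(4 7 6)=[8, 1, 2, 3, 7, 5, 4, 6, 10, 0, 9]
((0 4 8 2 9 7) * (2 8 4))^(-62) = ((0 2 9 7))^(-62) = (0 9)(2 7)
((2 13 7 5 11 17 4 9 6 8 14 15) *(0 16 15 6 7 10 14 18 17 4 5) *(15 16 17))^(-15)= (0 7 9 4 11 5 17)(2 13 10 14 6 8 18 15)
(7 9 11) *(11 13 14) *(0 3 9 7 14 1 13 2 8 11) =(0 3 9 2 8 11 14)(1 13) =[3, 13, 8, 9, 4, 5, 6, 7, 11, 2, 10, 14, 12, 1, 0]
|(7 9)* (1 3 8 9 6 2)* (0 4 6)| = |(0 4 6 2 1 3 8 9 7)| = 9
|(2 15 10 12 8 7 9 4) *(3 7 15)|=|(2 3 7 9 4)(8 15 10 12)|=20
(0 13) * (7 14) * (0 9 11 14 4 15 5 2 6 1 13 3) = (0 3)(1 13 9 11 14 7 4 15 5 2 6) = [3, 13, 6, 0, 15, 2, 1, 4, 8, 11, 10, 14, 12, 9, 7, 5]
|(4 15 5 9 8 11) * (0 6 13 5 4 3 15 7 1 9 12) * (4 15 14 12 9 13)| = 13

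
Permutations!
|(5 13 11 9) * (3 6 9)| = 6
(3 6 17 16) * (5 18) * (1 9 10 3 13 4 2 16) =(1 9 10 3 6 17)(2 16 13 4)(5 18) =[0, 9, 16, 6, 2, 18, 17, 7, 8, 10, 3, 11, 12, 4, 14, 15, 13, 1, 5]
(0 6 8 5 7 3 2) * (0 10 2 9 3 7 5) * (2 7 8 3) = (0 6 3 9 2 10 7 8) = [6, 1, 10, 9, 4, 5, 3, 8, 0, 2, 7]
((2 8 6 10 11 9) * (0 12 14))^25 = ((0 12 14)(2 8 6 10 11 9))^25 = (0 12 14)(2 8 6 10 11 9)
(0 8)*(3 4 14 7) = [8, 1, 2, 4, 14, 5, 6, 3, 0, 9, 10, 11, 12, 13, 7] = (0 8)(3 4 14 7)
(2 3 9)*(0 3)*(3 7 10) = (0 7 10 3 9 2) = [7, 1, 0, 9, 4, 5, 6, 10, 8, 2, 3]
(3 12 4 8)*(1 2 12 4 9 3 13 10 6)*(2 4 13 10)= (1 4 8 10 6)(2 12 9 3 13)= [0, 4, 12, 13, 8, 5, 1, 7, 10, 3, 6, 11, 9, 2]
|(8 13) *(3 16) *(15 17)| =|(3 16)(8 13)(15 17)| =2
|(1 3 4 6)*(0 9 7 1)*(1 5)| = |(0 9 7 5 1 3 4 6)| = 8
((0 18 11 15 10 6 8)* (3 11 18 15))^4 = (18)(0 8 6 10 15)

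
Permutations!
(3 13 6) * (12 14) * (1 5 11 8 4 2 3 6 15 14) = (1 5 11 8 4 2 3 13 15 14 12) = [0, 5, 3, 13, 2, 11, 6, 7, 4, 9, 10, 8, 1, 15, 12, 14]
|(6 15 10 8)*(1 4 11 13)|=|(1 4 11 13)(6 15 10 8)|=4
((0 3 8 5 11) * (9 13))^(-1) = ((0 3 8 5 11)(9 13))^(-1) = (0 11 5 8 3)(9 13)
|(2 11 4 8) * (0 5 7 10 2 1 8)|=14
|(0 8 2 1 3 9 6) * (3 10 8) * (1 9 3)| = |(0 1 10 8 2 9 6)| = 7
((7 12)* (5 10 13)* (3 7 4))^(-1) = (3 4 12 7)(5 13 10)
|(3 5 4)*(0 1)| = |(0 1)(3 5 4)| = 6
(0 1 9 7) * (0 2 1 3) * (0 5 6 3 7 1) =[7, 9, 0, 5, 4, 6, 3, 2, 8, 1] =(0 7 2)(1 9)(3 5 6)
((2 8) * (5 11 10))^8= (5 10 11)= ((2 8)(5 11 10))^8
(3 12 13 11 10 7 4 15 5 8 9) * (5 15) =(15)(3 12 13 11 10 7 4 5 8 9) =[0, 1, 2, 12, 5, 8, 6, 4, 9, 3, 7, 10, 13, 11, 14, 15]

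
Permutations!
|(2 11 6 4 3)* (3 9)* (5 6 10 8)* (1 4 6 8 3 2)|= 14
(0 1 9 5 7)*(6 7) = [1, 9, 2, 3, 4, 6, 7, 0, 8, 5] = (0 1 9 5 6 7)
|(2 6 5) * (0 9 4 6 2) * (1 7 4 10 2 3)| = 10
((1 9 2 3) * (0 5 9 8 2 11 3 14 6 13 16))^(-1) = ((0 5 9 11 3 1 8 2 14 6 13 16))^(-1) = (0 16 13 6 14 2 8 1 3 11 9 5)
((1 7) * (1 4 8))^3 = ((1 7 4 8))^3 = (1 8 4 7)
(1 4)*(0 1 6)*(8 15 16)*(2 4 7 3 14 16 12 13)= (0 1 7 3 14 16 8 15 12 13 2 4 6)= [1, 7, 4, 14, 6, 5, 0, 3, 15, 9, 10, 11, 13, 2, 16, 12, 8]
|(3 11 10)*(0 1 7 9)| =|(0 1 7 9)(3 11 10)| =12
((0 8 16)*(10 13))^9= ((0 8 16)(10 13))^9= (16)(10 13)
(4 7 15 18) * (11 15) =[0, 1, 2, 3, 7, 5, 6, 11, 8, 9, 10, 15, 12, 13, 14, 18, 16, 17, 4] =(4 7 11 15 18)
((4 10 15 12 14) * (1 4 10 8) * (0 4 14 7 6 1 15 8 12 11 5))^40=(0 6 8)(1 15 4)(5 7 10)(11 12 14)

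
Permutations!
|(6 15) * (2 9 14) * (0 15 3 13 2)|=|(0 15 6 3 13 2 9 14)|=8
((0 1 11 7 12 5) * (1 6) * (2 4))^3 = (0 11 5 1 12 6 7)(2 4)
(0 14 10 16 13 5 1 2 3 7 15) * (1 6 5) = (0 14 10 16 13 1 2 3 7 15)(5 6) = [14, 2, 3, 7, 4, 6, 5, 15, 8, 9, 16, 11, 12, 1, 10, 0, 13]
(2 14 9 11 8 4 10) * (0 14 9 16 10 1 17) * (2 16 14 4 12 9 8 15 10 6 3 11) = (0 4 1 17)(2 8 12 9)(3 11 15 10 16 6) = [4, 17, 8, 11, 1, 5, 3, 7, 12, 2, 16, 15, 9, 13, 14, 10, 6, 0]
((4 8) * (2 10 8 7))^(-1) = (2 7 4 8 10)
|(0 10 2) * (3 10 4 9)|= 6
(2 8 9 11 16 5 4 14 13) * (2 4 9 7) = (2 8 7)(4 14 13)(5 9 11 16) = [0, 1, 8, 3, 14, 9, 6, 2, 7, 11, 10, 16, 12, 4, 13, 15, 5]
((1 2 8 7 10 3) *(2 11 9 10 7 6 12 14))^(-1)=((1 11 9 10 3)(2 8 6 12 14))^(-1)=(1 3 10 9 11)(2 14 12 6 8)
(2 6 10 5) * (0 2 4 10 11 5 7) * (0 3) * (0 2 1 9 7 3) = (0 1 9 7)(2 6 11 5 4 10 3) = [1, 9, 6, 2, 10, 4, 11, 0, 8, 7, 3, 5]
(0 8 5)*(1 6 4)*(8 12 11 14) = [12, 6, 2, 3, 1, 0, 4, 7, 5, 9, 10, 14, 11, 13, 8] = (0 12 11 14 8 5)(1 6 4)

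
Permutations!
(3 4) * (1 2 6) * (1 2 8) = [0, 8, 6, 4, 3, 5, 2, 7, 1] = (1 8)(2 6)(3 4)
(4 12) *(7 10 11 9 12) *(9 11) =(4 7 10 9 12) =[0, 1, 2, 3, 7, 5, 6, 10, 8, 12, 9, 11, 4]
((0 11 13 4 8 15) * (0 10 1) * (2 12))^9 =(0 11 13 4 8 15 10 1)(2 12)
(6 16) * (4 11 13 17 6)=(4 11 13 17 6 16)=[0, 1, 2, 3, 11, 5, 16, 7, 8, 9, 10, 13, 12, 17, 14, 15, 4, 6]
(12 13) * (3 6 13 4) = [0, 1, 2, 6, 3, 5, 13, 7, 8, 9, 10, 11, 4, 12] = (3 6 13 12 4)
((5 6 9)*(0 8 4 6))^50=((0 8 4 6 9 5))^50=(0 4 9)(5 8 6)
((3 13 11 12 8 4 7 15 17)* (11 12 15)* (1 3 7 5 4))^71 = ((1 3 13 12 8)(4 5)(7 11 15 17))^71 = (1 3 13 12 8)(4 5)(7 17 15 11)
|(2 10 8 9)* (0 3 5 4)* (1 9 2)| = 12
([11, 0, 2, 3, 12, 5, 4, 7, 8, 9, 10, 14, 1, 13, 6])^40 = [12, 4, 2, 3, 14, 5, 11, 7, 8, 9, 10, 1, 6, 13, 0]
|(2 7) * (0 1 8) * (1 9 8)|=6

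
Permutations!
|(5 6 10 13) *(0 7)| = 4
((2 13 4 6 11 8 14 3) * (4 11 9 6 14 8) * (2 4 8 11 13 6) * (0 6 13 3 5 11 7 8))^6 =((0 6 9 2 13 3 4 14 5 11)(7 8))^6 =(0 4 9 5 13)(2 11 3 6 14)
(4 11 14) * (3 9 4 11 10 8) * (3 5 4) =(3 9)(4 10 8 5)(11 14) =[0, 1, 2, 9, 10, 4, 6, 7, 5, 3, 8, 14, 12, 13, 11]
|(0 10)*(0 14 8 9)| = 5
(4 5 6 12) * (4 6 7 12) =(4 5 7 12 6) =[0, 1, 2, 3, 5, 7, 4, 12, 8, 9, 10, 11, 6]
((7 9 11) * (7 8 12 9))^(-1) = (8 11 9 12)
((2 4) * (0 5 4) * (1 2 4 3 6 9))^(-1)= (0 2 1 9 6 3 5)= ((0 5 3 6 9 1 2))^(-1)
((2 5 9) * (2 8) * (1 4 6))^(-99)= (2 5 9 8)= ((1 4 6)(2 5 9 8))^(-99)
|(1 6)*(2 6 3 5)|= 5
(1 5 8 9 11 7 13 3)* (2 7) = (1 5 8 9 11 2 7 13 3) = [0, 5, 7, 1, 4, 8, 6, 13, 9, 11, 10, 2, 12, 3]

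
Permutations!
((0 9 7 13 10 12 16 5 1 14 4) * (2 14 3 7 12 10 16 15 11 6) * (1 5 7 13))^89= (0 4 14 2 6 11 15 12 9)(1 7 16 13 3)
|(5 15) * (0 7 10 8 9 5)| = 7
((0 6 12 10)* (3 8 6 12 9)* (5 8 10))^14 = ((0 12 5 8 6 9 3 10))^14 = (0 3 6 5)(8 12 10 9)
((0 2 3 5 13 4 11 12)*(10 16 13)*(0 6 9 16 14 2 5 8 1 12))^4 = (0 2 12 13 5 3 6 4 10 8 9 11 14 1 16)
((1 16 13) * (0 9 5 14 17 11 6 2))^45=((0 9 5 14 17 11 6 2)(1 16 13))^45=(0 11 5 2 17 9 6 14)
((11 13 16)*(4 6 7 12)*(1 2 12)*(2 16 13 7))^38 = (1 11)(2 4)(6 12)(7 16)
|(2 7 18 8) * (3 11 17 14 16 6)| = |(2 7 18 8)(3 11 17 14 16 6)| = 12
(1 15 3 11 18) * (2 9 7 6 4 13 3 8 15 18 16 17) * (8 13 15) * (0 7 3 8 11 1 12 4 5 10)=(0 7 6 5 10)(1 18 12 4 15 13 8 11 16 17 2 9 3)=[7, 18, 9, 1, 15, 10, 5, 6, 11, 3, 0, 16, 4, 8, 14, 13, 17, 2, 12]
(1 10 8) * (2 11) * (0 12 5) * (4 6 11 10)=(0 12 5)(1 4 6 11 2 10 8)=[12, 4, 10, 3, 6, 0, 11, 7, 1, 9, 8, 2, 5]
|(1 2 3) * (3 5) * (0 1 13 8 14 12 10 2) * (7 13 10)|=|(0 1)(2 5 3 10)(7 13 8 14 12)|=20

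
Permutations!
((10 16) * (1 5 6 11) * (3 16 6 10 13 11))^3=((1 5 10 6 3 16 13 11))^3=(1 6 13 5 3 11 10 16)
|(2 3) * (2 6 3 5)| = |(2 5)(3 6)| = 2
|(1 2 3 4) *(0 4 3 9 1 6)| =3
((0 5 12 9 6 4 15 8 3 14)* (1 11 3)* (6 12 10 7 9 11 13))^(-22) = (0 12 5 11 10 3 7 14 9)(1 6 15)(4 8 13)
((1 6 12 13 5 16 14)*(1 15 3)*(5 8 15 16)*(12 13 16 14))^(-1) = (1 3 15 8 13 6)(12 16)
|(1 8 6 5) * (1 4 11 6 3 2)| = 4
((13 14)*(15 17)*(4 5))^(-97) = ((4 5)(13 14)(15 17))^(-97) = (4 5)(13 14)(15 17)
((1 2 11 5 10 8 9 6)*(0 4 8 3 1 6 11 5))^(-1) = (0 11 9 8 4)(1 3 10 5 2)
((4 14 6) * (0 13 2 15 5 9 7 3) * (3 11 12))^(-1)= ((0 13 2 15 5 9 7 11 12 3)(4 14 6))^(-1)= (0 3 12 11 7 9 5 15 2 13)(4 6 14)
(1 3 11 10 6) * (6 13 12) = [0, 3, 2, 11, 4, 5, 1, 7, 8, 9, 13, 10, 6, 12] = (1 3 11 10 13 12 6)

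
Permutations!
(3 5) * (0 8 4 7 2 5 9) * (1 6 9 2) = (0 8 4 7 1 6 9)(2 5 3) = [8, 6, 5, 2, 7, 3, 9, 1, 4, 0]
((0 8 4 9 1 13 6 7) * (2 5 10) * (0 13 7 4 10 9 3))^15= ((0 8 10 2 5 9 1 7 13 6 4 3))^15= (0 2 1 6)(3 10 9 13)(4 8 5 7)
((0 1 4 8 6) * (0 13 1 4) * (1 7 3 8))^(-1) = (0 1 4)(3 7 13 6 8) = ((0 4 1)(3 8 6 13 7))^(-1)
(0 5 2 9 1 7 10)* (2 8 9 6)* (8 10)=(0 5 10)(1 7 8 9)(2 6)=[5, 7, 6, 3, 4, 10, 2, 8, 9, 1, 0]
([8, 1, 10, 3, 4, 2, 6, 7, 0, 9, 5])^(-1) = [8, 1, 5, 3, 4, 10, 6, 7, 0, 9, 2]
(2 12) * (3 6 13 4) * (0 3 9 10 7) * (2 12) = [3, 1, 2, 6, 9, 5, 13, 0, 8, 10, 7, 11, 12, 4] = (0 3 6 13 4 9 10 7)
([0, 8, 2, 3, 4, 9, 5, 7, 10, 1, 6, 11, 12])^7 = (12)(1 8 10 6 5 9)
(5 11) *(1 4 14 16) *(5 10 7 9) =(1 4 14 16)(5 11 10 7 9) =[0, 4, 2, 3, 14, 11, 6, 9, 8, 5, 7, 10, 12, 13, 16, 15, 1]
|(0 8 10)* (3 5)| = |(0 8 10)(3 5)| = 6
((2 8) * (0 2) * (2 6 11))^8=((0 6 11 2 8))^8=(0 2 6 8 11)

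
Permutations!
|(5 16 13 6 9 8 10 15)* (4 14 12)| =|(4 14 12)(5 16 13 6 9 8 10 15)| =24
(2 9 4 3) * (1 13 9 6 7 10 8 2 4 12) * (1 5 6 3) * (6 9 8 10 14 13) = (1 6 7 14 13 8 2 3 4)(5 9 12) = [0, 6, 3, 4, 1, 9, 7, 14, 2, 12, 10, 11, 5, 8, 13]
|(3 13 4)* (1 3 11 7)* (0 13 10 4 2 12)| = |(0 13 2 12)(1 3 10 4 11 7)| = 12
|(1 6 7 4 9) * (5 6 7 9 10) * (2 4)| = 8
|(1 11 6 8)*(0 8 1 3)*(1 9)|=12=|(0 8 3)(1 11 6 9)|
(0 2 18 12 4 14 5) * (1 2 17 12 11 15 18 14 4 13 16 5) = (0 17 12 13 16 5)(1 2 14)(11 15 18) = [17, 2, 14, 3, 4, 0, 6, 7, 8, 9, 10, 15, 13, 16, 1, 18, 5, 12, 11]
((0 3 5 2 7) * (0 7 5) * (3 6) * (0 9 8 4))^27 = ((0 6 3 9 8 4)(2 5))^27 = (0 9)(2 5)(3 4)(6 8)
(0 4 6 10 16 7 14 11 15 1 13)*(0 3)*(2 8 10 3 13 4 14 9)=(0 14 11 15 1 4 6 3)(2 8 10 16 7 9)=[14, 4, 8, 0, 6, 5, 3, 9, 10, 2, 16, 15, 12, 13, 11, 1, 7]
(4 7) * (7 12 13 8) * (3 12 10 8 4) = [0, 1, 2, 12, 10, 5, 6, 3, 7, 9, 8, 11, 13, 4] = (3 12 13 4 10 8 7)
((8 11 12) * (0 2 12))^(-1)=((0 2 12 8 11))^(-1)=(0 11 8 12 2)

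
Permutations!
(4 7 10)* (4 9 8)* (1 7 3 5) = (1 7 10 9 8 4 3 5) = [0, 7, 2, 5, 3, 1, 6, 10, 4, 8, 9]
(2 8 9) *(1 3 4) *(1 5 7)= (1 3 4 5 7)(2 8 9)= [0, 3, 8, 4, 5, 7, 6, 1, 9, 2]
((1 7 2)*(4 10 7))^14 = (1 2 7 10 4)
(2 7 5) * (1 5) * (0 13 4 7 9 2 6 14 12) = (0 13 4 7 1 5 6 14 12)(2 9) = [13, 5, 9, 3, 7, 6, 14, 1, 8, 2, 10, 11, 0, 4, 12]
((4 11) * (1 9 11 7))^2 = (1 11 7 9 4)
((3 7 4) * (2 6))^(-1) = (2 6)(3 4 7) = ((2 6)(3 7 4))^(-1)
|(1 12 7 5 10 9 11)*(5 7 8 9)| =10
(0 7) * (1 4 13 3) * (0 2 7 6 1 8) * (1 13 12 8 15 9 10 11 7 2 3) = (0 6 13 1 4 12 8)(3 15 9 10 11 7) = [6, 4, 2, 15, 12, 5, 13, 3, 0, 10, 11, 7, 8, 1, 14, 9]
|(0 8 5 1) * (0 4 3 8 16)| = 10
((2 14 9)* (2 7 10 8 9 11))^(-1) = (2 11 14)(7 9 8 10) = ((2 14 11)(7 10 8 9))^(-1)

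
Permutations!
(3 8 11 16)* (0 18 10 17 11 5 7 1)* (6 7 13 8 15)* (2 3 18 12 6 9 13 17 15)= (0 12 6 7 1)(2 3)(5 17 11 16 18 10 15 9 13 8)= [12, 0, 3, 2, 4, 17, 7, 1, 5, 13, 15, 16, 6, 8, 14, 9, 18, 11, 10]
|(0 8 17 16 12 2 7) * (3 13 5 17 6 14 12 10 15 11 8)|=|(0 3 13 5 17 16 10 15 11 8 6 14 12 2 7)|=15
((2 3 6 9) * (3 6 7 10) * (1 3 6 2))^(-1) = (1 9 6 10 7 3)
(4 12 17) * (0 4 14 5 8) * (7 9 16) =(0 4 12 17 14 5 8)(7 9 16) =[4, 1, 2, 3, 12, 8, 6, 9, 0, 16, 10, 11, 17, 13, 5, 15, 7, 14]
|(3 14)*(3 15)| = |(3 14 15)| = 3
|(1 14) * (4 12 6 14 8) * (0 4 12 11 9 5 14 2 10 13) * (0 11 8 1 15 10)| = 42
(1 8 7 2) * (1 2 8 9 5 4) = (1 9 5 4)(7 8) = [0, 9, 2, 3, 1, 4, 6, 8, 7, 5]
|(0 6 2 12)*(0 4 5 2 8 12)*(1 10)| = |(0 6 8 12 4 5 2)(1 10)| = 14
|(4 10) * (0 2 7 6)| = |(0 2 7 6)(4 10)| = 4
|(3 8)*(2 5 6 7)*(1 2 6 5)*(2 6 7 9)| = 4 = |(1 6 9 2)(3 8)|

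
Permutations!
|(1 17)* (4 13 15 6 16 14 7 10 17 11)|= 11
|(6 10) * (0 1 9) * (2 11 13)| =6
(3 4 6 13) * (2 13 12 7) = (2 13 3 4 6 12 7) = [0, 1, 13, 4, 6, 5, 12, 2, 8, 9, 10, 11, 7, 3]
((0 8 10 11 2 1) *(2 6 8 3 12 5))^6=((0 3 12 5 2 1)(6 8 10 11))^6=(12)(6 10)(8 11)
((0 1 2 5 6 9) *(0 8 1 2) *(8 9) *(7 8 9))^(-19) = (0 7 5 1 9 2 8 6)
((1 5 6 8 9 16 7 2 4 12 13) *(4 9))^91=((1 5 6 8 4 12 13)(2 9 16 7))^91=(2 7 16 9)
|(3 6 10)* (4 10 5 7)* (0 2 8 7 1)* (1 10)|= |(0 2 8 7 4 1)(3 6 5 10)|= 12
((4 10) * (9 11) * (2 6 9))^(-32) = (11)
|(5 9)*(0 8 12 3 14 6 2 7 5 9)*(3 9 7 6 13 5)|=|(0 8 12 9 7 3 14 13 5)(2 6)|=18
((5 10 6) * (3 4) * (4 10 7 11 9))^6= ((3 10 6 5 7 11 9 4))^6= (3 9 7 6)(4 11 5 10)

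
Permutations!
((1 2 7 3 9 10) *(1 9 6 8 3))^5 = (1 7 2)(3 8 6)(9 10)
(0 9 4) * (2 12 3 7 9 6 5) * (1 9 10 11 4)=[6, 9, 12, 7, 0, 2, 5, 10, 8, 1, 11, 4, 3]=(0 6 5 2 12 3 7 10 11 4)(1 9)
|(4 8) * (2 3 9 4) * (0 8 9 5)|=10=|(0 8 2 3 5)(4 9)|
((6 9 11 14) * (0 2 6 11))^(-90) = (14)(0 6)(2 9)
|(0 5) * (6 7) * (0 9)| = |(0 5 9)(6 7)| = 6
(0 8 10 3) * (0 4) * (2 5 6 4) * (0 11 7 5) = (0 8 10 3 2)(4 11 7 5 6) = [8, 1, 0, 2, 11, 6, 4, 5, 10, 9, 3, 7]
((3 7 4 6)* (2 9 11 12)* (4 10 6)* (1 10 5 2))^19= ((1 10 6 3 7 5 2 9 11 12))^19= (1 12 11 9 2 5 7 3 6 10)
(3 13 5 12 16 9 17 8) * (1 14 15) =(1 14 15)(3 13 5 12 16 9 17 8) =[0, 14, 2, 13, 4, 12, 6, 7, 3, 17, 10, 11, 16, 5, 15, 1, 9, 8]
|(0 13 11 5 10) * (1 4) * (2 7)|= 10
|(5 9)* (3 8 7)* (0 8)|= 4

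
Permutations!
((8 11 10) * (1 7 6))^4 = (1 7 6)(8 11 10)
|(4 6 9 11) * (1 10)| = 4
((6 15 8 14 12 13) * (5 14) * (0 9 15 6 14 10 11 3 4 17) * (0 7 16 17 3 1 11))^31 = (0 9 15 8 5 10)(1 11)(3 4)(7 16 17)(12 13 14)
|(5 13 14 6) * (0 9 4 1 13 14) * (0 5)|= |(0 9 4 1 13 5 14 6)|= 8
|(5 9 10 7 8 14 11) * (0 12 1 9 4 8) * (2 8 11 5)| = 6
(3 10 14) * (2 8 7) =(2 8 7)(3 10 14) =[0, 1, 8, 10, 4, 5, 6, 2, 7, 9, 14, 11, 12, 13, 3]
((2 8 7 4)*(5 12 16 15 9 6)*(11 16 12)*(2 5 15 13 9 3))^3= (2 4 16 6)(3 7 11 9)(5 13 15 8)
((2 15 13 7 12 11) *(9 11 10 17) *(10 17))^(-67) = ((2 15 13 7 12 17 9 11))^(-67) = (2 17 13 11 12 15 9 7)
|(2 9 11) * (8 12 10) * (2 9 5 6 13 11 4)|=|(2 5 6 13 11 9 4)(8 12 10)|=21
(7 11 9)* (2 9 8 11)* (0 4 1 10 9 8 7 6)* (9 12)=(0 4 1 10 12 9 6)(2 8 11 7)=[4, 10, 8, 3, 1, 5, 0, 2, 11, 6, 12, 7, 9]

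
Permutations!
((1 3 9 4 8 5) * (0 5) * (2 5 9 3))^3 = (0 8 4 9) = ((0 9 4 8)(1 2 5))^3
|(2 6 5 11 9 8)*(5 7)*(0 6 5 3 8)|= 9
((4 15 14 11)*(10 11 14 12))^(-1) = (4 11 10 12 15)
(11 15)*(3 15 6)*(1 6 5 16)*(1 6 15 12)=(1 15 11 5 16 6 3 12)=[0, 15, 2, 12, 4, 16, 3, 7, 8, 9, 10, 5, 1, 13, 14, 11, 6]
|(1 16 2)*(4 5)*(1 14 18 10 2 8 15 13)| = |(1 16 8 15 13)(2 14 18 10)(4 5)| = 20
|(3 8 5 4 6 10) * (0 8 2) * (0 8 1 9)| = |(0 1 9)(2 8 5 4 6 10 3)| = 21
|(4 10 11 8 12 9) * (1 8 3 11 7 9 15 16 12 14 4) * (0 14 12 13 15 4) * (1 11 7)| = 60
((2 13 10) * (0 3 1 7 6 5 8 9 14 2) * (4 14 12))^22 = (0 12 1 14 6 13 8)(2 5 10 9 3 4 7)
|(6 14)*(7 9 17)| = |(6 14)(7 9 17)| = 6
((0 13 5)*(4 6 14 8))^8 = (14)(0 5 13)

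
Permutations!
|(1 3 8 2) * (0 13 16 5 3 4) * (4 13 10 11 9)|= 35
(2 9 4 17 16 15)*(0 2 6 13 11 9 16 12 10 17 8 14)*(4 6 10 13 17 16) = [2, 1, 4, 3, 8, 5, 17, 7, 14, 6, 16, 9, 13, 11, 0, 10, 15, 12] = (0 2 4 8 14)(6 17 12 13 11 9)(10 16 15)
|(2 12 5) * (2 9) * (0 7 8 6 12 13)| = 9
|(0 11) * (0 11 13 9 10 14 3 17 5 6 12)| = 10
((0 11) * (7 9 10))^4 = (11)(7 9 10)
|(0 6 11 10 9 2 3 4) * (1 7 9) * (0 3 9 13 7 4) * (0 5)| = 8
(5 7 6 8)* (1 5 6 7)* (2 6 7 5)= [0, 2, 6, 3, 4, 1, 8, 5, 7]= (1 2 6 8 7 5)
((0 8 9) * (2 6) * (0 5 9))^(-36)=((0 8)(2 6)(5 9))^(-36)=(9)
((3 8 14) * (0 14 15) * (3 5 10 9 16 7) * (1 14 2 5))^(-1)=(0 15 8 3 7 16 9 10 5 2)(1 14)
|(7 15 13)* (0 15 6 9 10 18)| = |(0 15 13 7 6 9 10 18)| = 8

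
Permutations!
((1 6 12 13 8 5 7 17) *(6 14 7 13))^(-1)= ((1 14 7 17)(5 13 8)(6 12))^(-1)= (1 17 7 14)(5 8 13)(6 12)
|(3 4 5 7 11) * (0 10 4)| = 7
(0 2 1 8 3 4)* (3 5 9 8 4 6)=(0 2 1 4)(3 6)(5 9 8)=[2, 4, 1, 6, 0, 9, 3, 7, 5, 8]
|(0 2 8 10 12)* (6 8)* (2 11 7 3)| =9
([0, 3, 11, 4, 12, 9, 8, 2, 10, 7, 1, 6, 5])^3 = (1 12 7 6)(2 8 3 5)(4 9 11 10)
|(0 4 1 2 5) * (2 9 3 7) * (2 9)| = 15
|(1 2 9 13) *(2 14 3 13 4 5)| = 4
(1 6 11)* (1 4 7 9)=(1 6 11 4 7 9)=[0, 6, 2, 3, 7, 5, 11, 9, 8, 1, 10, 4]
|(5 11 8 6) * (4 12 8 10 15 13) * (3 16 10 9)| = 12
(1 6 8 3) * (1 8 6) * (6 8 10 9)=[0, 1, 2, 10, 4, 5, 8, 7, 3, 6, 9]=(3 10 9 6 8)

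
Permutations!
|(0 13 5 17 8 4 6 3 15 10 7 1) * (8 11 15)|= 36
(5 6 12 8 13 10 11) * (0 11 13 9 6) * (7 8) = (0 11 5)(6 12 7 8 9)(10 13) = [11, 1, 2, 3, 4, 0, 12, 8, 9, 6, 13, 5, 7, 10]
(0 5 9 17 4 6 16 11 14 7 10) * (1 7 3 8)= (0 5 9 17 4 6 16 11 14 3 8 1 7 10)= [5, 7, 2, 8, 6, 9, 16, 10, 1, 17, 0, 14, 12, 13, 3, 15, 11, 4]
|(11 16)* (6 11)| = 3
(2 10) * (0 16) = (0 16)(2 10) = [16, 1, 10, 3, 4, 5, 6, 7, 8, 9, 2, 11, 12, 13, 14, 15, 0]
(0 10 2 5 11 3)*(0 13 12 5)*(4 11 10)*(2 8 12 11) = (0 4 2)(3 13 11)(5 10 8 12) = [4, 1, 0, 13, 2, 10, 6, 7, 12, 9, 8, 3, 5, 11]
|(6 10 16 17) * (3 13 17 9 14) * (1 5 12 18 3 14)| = 11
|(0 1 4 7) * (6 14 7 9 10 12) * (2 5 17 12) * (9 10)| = 11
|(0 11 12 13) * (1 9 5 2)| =4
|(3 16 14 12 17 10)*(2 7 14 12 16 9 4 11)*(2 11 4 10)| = 6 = |(2 7 14 16 12 17)(3 9 10)|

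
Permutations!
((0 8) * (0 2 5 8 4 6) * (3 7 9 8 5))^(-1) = (0 6 4)(2 8 9 7 3)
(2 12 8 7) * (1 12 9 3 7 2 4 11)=(1 12 8 2 9 3 7 4 11)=[0, 12, 9, 7, 11, 5, 6, 4, 2, 3, 10, 1, 8]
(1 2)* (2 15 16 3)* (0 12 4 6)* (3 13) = (0 12 4 6)(1 15 16 13 3 2) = [12, 15, 1, 2, 6, 5, 0, 7, 8, 9, 10, 11, 4, 3, 14, 16, 13]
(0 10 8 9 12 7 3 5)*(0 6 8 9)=[10, 1, 2, 5, 4, 6, 8, 3, 0, 12, 9, 11, 7]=(0 10 9 12 7 3 5 6 8)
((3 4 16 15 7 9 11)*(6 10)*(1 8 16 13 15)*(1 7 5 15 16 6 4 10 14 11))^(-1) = (1 9 7 16 13 4 10 3 11 14 6 8)(5 15)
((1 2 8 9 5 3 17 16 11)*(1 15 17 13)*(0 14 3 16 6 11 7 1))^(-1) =((0 14 3 13)(1 2 8 9 5 16 7)(6 11 15 17))^(-1) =(0 13 3 14)(1 7 16 5 9 8 2)(6 17 15 11)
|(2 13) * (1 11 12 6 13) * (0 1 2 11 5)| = |(0 1 5)(6 13 11 12)| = 12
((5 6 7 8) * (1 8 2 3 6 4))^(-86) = ((1 8 5 4)(2 3 6 7))^(-86) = (1 5)(2 6)(3 7)(4 8)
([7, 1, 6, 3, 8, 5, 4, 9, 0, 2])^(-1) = (0 8 4 6 2 9 7)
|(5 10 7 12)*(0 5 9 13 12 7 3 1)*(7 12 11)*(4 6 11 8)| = 40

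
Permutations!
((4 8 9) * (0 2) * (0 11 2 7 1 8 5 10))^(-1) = ((0 7 1 8 9 4 5 10)(2 11))^(-1) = (0 10 5 4 9 8 1 7)(2 11)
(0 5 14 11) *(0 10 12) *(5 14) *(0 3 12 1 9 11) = [14, 9, 2, 12, 4, 5, 6, 7, 8, 11, 1, 10, 3, 13, 0] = (0 14)(1 9 11 10)(3 12)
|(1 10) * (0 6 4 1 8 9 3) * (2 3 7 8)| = 21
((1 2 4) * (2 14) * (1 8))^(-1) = (1 8 4 2 14)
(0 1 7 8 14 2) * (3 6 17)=(0 1 7 8 14 2)(3 6 17)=[1, 7, 0, 6, 4, 5, 17, 8, 14, 9, 10, 11, 12, 13, 2, 15, 16, 3]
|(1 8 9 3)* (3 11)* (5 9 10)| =7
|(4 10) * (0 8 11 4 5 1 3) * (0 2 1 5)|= 15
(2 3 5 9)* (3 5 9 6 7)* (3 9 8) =[0, 1, 5, 8, 4, 6, 7, 9, 3, 2] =(2 5 6 7 9)(3 8)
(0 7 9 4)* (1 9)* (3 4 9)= (9)(0 7 1 3 4)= [7, 3, 2, 4, 0, 5, 6, 1, 8, 9]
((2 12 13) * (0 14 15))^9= ((0 14 15)(2 12 13))^9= (15)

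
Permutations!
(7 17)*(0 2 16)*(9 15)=(0 2 16)(7 17)(9 15)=[2, 1, 16, 3, 4, 5, 6, 17, 8, 15, 10, 11, 12, 13, 14, 9, 0, 7]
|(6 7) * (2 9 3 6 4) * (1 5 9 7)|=15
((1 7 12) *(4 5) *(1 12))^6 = (12)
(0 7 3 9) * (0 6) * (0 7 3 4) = (0 3 9 6 7 4) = [3, 1, 2, 9, 0, 5, 7, 4, 8, 6]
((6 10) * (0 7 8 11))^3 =(0 11 8 7)(6 10)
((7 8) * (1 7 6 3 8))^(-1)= (1 7)(3 6 8)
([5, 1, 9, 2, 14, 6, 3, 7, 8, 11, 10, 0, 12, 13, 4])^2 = [6, 1, 11, 9, 4, 3, 2, 7, 8, 0, 10, 5, 12, 13, 14]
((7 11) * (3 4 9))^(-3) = (7 11)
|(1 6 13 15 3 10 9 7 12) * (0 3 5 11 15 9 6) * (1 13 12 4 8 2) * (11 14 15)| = 12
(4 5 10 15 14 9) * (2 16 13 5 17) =(2 16 13 5 10 15 14 9 4 17) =[0, 1, 16, 3, 17, 10, 6, 7, 8, 4, 15, 11, 12, 5, 9, 14, 13, 2]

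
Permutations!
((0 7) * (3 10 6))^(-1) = (0 7)(3 6 10)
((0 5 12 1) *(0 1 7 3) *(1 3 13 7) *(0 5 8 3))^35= (0 1 12 5 3 8)(7 13)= ((0 8 3 5 12 1)(7 13))^35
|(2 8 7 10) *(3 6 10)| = 6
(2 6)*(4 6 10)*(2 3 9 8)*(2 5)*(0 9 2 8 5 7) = (0 9 5 8 7)(2 10 4 6 3) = [9, 1, 10, 2, 6, 8, 3, 0, 7, 5, 4]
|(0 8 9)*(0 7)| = |(0 8 9 7)| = 4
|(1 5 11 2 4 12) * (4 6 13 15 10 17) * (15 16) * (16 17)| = 9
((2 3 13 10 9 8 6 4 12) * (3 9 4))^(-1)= (2 12 4 10 13 3 6 8 9)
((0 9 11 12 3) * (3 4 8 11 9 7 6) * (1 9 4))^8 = ((0 7 6 3)(1 9 4 8 11 12))^8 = (1 4 11)(8 12 9)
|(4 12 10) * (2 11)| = |(2 11)(4 12 10)| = 6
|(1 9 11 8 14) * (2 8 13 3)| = |(1 9 11 13 3 2 8 14)| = 8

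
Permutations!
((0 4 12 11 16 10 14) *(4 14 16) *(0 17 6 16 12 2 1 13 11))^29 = (0 14 17 6 16 10 12)(1 2 4 11 13)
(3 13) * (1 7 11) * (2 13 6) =(1 7 11)(2 13 3 6) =[0, 7, 13, 6, 4, 5, 2, 11, 8, 9, 10, 1, 12, 3]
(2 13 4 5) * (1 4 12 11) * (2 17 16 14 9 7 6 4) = [0, 2, 13, 3, 5, 17, 4, 6, 8, 7, 10, 1, 11, 12, 9, 15, 14, 16] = (1 2 13 12 11)(4 5 17 16 14 9 7 6)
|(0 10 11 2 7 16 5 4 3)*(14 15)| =|(0 10 11 2 7 16 5 4 3)(14 15)| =18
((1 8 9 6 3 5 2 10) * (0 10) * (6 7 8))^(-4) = ((0 10 1 6 3 5 2)(7 8 9))^(-4) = (0 6 2 1 5 10 3)(7 9 8)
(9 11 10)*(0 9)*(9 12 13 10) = (0 12 13 10)(9 11) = [12, 1, 2, 3, 4, 5, 6, 7, 8, 11, 0, 9, 13, 10]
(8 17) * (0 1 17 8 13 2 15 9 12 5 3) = (0 1 17 13 2 15 9 12 5 3) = [1, 17, 15, 0, 4, 3, 6, 7, 8, 12, 10, 11, 5, 2, 14, 9, 16, 13]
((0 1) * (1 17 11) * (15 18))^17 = ((0 17 11 1)(15 18))^17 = (0 17 11 1)(15 18)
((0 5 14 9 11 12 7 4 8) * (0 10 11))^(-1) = (0 9 14 5)(4 7 12 11 10 8) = ((0 5 14 9)(4 8 10 11 12 7))^(-1)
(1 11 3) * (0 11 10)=(0 11 3 1 10)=[11, 10, 2, 1, 4, 5, 6, 7, 8, 9, 0, 3]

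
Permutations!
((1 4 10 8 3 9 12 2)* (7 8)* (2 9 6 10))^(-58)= ((1 4 2)(3 6 10 7 8)(9 12))^(-58)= (12)(1 2 4)(3 10 8 6 7)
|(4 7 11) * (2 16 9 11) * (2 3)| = |(2 16 9 11 4 7 3)| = 7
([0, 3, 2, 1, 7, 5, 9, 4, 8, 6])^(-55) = [0, 3, 2, 1, 7, 5, 9, 4, 8, 6]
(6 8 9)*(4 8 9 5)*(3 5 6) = (3 5 4 8 6 9) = [0, 1, 2, 5, 8, 4, 9, 7, 6, 3]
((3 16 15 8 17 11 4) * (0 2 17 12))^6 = (0 16 17 8 4)(2 15 11 12 3)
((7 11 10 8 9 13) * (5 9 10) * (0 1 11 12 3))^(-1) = ((0 1 11 5 9 13 7 12 3)(8 10))^(-1) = (0 3 12 7 13 9 5 11 1)(8 10)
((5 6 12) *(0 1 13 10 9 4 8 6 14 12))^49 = (0 1 13 10 9 4 8 6)(5 14 12)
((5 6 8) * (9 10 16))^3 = ((5 6 8)(9 10 16))^3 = (16)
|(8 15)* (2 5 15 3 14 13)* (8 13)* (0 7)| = 12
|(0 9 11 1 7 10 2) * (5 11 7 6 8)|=5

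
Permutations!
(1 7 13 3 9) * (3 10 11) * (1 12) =(1 7 13 10 11 3 9 12) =[0, 7, 2, 9, 4, 5, 6, 13, 8, 12, 11, 3, 1, 10]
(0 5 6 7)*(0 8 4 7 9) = (0 5 6 9)(4 7 8) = [5, 1, 2, 3, 7, 6, 9, 8, 4, 0]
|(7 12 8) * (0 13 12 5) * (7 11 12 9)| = |(0 13 9 7 5)(8 11 12)| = 15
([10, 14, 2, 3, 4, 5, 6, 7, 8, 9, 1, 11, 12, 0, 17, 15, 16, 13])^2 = [1, 17, 2, 3, 4, 5, 6, 7, 8, 9, 14, 11, 12, 10, 13, 15, 16, 0]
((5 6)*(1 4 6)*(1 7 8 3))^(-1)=(1 3 8 7 5 6 4)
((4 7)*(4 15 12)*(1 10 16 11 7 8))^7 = (1 4 15 11 10 8 12 7 16) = ((1 10 16 11 7 15 12 4 8))^7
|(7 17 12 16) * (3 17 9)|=6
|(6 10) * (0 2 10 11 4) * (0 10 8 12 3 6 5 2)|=|(2 8 12 3 6 11 4 10 5)|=9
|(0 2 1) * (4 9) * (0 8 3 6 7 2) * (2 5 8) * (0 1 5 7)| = |(0 1 2 5 8 3 6)(4 9)| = 14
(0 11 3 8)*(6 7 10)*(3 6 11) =(0 3 8)(6 7 10 11) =[3, 1, 2, 8, 4, 5, 7, 10, 0, 9, 11, 6]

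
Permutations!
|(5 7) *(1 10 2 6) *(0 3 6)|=|(0 3 6 1 10 2)(5 7)|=6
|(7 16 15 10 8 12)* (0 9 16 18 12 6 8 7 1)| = 18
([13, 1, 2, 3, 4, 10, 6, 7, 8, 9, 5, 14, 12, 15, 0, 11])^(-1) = [14, 1, 2, 3, 4, 10, 6, 7, 8, 9, 5, 15, 12, 0, 11, 13]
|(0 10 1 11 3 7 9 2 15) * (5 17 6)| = 9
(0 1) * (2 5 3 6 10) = (0 1)(2 5 3 6 10) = [1, 0, 5, 6, 4, 3, 10, 7, 8, 9, 2]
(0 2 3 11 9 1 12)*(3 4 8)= (0 2 4 8 3 11 9 1 12)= [2, 12, 4, 11, 8, 5, 6, 7, 3, 1, 10, 9, 0]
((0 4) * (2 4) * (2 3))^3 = (0 4 2 3)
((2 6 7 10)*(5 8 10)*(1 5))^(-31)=((1 5 8 10 2 6 7))^(-31)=(1 2 5 6 8 7 10)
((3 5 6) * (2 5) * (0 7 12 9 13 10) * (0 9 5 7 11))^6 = ((0 11)(2 7 12 5 6 3)(9 13 10))^6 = (13)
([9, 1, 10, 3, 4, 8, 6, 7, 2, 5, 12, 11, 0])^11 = (0 2 9 10 5 12 8)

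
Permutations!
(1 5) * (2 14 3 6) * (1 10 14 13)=(1 5 10 14 3 6 2 13)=[0, 5, 13, 6, 4, 10, 2, 7, 8, 9, 14, 11, 12, 1, 3]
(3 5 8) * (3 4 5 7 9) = (3 7 9)(4 5 8) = [0, 1, 2, 7, 5, 8, 6, 9, 4, 3]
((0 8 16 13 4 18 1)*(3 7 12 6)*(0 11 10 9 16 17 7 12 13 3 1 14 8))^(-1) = ((1 11 10 9 16 3 12 6)(4 18 14 8 17 7 13))^(-1) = (1 6 12 3 16 9 10 11)(4 13 7 17 8 14 18)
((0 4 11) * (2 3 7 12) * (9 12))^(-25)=(12)(0 11 4)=((0 4 11)(2 3 7 9 12))^(-25)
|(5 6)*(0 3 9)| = |(0 3 9)(5 6)| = 6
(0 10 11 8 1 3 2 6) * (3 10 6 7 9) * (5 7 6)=(0 5 7 9 3 2 6)(1 10 11 8)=[5, 10, 6, 2, 4, 7, 0, 9, 1, 3, 11, 8]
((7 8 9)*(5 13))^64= ((5 13)(7 8 9))^64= (13)(7 8 9)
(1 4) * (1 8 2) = (1 4 8 2) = [0, 4, 1, 3, 8, 5, 6, 7, 2]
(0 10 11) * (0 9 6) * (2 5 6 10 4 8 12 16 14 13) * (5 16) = [4, 1, 16, 3, 8, 6, 0, 7, 12, 10, 11, 9, 5, 2, 13, 15, 14] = (0 4 8 12 5 6)(2 16 14 13)(9 10 11)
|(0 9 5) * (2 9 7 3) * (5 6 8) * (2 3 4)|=8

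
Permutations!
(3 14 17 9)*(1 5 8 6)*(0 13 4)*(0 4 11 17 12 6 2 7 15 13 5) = (0 5 8 2 7 15 13 11 17 9 3 14 12 6 1) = [5, 0, 7, 14, 4, 8, 1, 15, 2, 3, 10, 17, 6, 11, 12, 13, 16, 9]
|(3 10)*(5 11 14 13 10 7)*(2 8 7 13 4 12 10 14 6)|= 6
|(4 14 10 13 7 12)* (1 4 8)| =8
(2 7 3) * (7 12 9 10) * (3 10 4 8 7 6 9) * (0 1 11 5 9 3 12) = (12)(0 1 11 5 9 4 8 7 10 6 3 2) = [1, 11, 0, 2, 8, 9, 3, 10, 7, 4, 6, 5, 12]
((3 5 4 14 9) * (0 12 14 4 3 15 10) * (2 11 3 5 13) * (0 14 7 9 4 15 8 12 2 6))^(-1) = ((0 2 11 3 13 6)(4 15 10 14)(7 9 8 12))^(-1) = (0 6 13 3 11 2)(4 14 10 15)(7 12 8 9)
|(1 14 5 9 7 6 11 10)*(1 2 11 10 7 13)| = 5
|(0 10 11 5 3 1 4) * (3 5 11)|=5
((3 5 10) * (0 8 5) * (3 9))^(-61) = (0 3 9 10 5 8)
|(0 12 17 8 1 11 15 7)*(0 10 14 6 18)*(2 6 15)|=|(0 12 17 8 1 11 2 6 18)(7 10 14 15)|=36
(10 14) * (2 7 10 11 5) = (2 7 10 14 11 5) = [0, 1, 7, 3, 4, 2, 6, 10, 8, 9, 14, 5, 12, 13, 11]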